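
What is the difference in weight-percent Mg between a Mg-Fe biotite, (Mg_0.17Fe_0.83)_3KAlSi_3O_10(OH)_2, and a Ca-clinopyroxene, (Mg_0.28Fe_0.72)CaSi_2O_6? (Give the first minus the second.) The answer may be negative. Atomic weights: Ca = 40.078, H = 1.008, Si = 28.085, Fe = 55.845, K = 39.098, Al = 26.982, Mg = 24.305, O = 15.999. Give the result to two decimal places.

-0.34 percentage points

Mg in (Mg_0.17Fe_0.83)_3KAlSi_3O_10(OH)_2: molar mass 495.789 g/mol; 0.51×24.305 = 12.396 g → 2.50 wt%.
Mg in (Mg_0.28Fe_0.72)CaSi_2O_6: molar mass 239.256 g/mol; 0.28×24.305 = 6.805 g → 2.84 wt%.
Difference = 2.50 − 2.84 = -0.34 percentage points.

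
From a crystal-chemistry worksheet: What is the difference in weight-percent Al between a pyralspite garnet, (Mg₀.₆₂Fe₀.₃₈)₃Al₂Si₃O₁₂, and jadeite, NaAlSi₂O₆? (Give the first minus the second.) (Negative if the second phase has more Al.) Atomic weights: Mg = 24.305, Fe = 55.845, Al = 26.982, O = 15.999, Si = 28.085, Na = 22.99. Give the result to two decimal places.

-1.06 percentage points

Al in (Mg₀.₆₂Fe₀.₃₈)₃Al₂Si₃O₁₂: molar mass 439.078 g/mol; 2×26.982 = 53.964 g → 12.29 wt%.
Al in NaAlSi₂O₆: molar mass 202.136 g/mol; 1×26.982 = 26.982 g → 13.35 wt%.
Difference = 12.29 − 13.35 = -1.06 percentage points.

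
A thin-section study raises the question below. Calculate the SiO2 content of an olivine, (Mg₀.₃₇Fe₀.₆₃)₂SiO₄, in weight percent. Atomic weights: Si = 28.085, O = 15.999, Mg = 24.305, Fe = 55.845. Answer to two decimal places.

33.30 wt%

Molar mass of (Mg₀.₃₇Fe₀.₆₃)₂SiO₄ = 0.74×24.305 + 1.26×55.845 + 1×28.085 + 4×15.999 = 180.431 g/mol.
Each formula unit contains 1 Si, equivalent to 1/1 = 1.0000 mol SiO2.
M(SiO2) = 1×28.085 + 2×15.999 = 60.083 g/mol.
Mass of SiO2 per formula unit = 1.0000 × 60.083 = 60.083 g.
SiO2 wt% = 60.083 / 180.431 × 100 = 33.30%.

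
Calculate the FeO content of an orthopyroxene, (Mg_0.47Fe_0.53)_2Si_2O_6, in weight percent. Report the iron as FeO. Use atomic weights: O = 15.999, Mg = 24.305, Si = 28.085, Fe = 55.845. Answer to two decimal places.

32.52 wt%

Formula mass = 234.206 g/mol.
1.06 Fe → 1.0600 mol FeO per formula unit; M(FeO) = 71.844, so FeO mass = 76.155 g.
76.155/234.206 × 100 = 32.52 wt%.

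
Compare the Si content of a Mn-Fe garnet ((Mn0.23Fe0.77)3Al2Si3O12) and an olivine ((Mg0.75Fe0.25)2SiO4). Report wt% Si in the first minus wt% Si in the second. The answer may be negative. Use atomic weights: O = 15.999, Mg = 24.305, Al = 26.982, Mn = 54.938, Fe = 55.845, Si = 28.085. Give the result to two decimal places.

-1.00 percentage points

Si in (Mn0.23Fe0.77)3Al2Si3O12: molar mass 497.116 g/mol; 3×28.085 = 84.255 g → 16.95 wt%.
Si in (Mg0.75Fe0.25)2SiO4: molar mass 156.461 g/mol; 1×28.085 = 28.085 g → 17.95 wt%.
Difference = 16.95 − 17.95 = -1.00 percentage points.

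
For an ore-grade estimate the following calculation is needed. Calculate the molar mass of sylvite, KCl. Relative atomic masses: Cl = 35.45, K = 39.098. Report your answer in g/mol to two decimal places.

The formula mass is the sum 1*39.098 + 1*35.45.

74.55 g/mol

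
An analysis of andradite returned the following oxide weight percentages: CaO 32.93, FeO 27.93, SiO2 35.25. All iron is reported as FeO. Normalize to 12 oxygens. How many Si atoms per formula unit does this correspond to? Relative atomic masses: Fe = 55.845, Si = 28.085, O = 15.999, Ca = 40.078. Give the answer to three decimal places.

3.276 Si apfu

32.93 wt% CaO ÷ 56.077 g/mol = 0.58723 mol, giving 0.58723 Ca and 0.58723 O.
27.93 wt% FeO ÷ 71.844 g/mol = 0.38876 mol, giving 0.38876 Fe and 0.38876 O.
35.25 wt% SiO2 ÷ 60.083 g/mol = 0.58669 mol, giving 0.58669 Si and 1.17338 O.
Oxygen sums to 2.14937; scaling by 12/2.14937 = 5.58303 puts the formula on 12 O.
Si: 0.58669 × 5.58303 = 3.276 atoms per formula unit.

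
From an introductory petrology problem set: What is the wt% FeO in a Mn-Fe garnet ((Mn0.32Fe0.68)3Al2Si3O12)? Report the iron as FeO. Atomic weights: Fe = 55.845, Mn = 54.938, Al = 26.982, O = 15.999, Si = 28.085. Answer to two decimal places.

29.50 wt%

M((Mn0.32Fe0.68)3Al2Si3O12) = 496.871 g/mol; M(FeO) = 71.844 g/mol.
Moles FeO per formula unit = 2.04 Fe ÷ 1 = 2.0400.
FeO fraction = (2.0400 × 71.844) / 496.871 = 146.562/496.871 = 0.2950.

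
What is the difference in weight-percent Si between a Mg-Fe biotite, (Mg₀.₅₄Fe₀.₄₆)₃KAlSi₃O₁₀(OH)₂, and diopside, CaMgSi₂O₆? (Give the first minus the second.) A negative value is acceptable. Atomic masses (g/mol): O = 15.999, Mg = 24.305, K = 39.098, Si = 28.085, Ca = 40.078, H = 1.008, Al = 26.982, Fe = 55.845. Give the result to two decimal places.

-7.65 percentage points

M((Mg₀.₅₄Fe₀.₄₆)₃KAlSi₃O₁₀(OH)₂) = 460.779 g/mol, so wt% Si = 84.255/460.779 × 100 = 18.29%.
M(CaMgSi₂O₆) = 216.547 g/mol, so wt% Si = 56.170/216.547 × 100 = 25.94%.
18.29 − 25.94 = -7.65 pp.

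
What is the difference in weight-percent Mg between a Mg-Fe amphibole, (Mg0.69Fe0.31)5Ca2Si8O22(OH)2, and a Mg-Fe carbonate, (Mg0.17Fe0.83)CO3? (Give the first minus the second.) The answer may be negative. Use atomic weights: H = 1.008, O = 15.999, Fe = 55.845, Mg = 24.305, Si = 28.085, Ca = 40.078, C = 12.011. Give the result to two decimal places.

6.00 percentage points

M((Mg0.69Fe0.31)5Ca2Si8O22(OH)2) = 861.240 g/mol, so wt% Mg = 83.852/861.240 × 100 = 9.74%.
M((Mg0.17Fe0.83)CO3) = 110.491 g/mol, so wt% Mg = 4.132/110.491 × 100 = 3.74%.
9.74 − 3.74 = 6.00 pp.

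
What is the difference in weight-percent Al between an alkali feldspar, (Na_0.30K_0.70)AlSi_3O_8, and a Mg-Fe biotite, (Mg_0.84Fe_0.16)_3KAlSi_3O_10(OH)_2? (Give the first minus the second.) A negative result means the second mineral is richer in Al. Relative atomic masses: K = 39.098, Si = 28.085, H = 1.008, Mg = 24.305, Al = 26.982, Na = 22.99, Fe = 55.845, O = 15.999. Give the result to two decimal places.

M((Na_0.30K_0.70)AlSi_3O_8) = 273.495 g/mol, so wt% Al = 26.982/273.495 × 100 = 9.87%.
M((Mg_0.84Fe_0.16)_3KAlSi_3O_10(OH)_2) = 432.393 g/mol, so wt% Al = 26.982/432.393 × 100 = 6.24%.
9.87 − 6.24 = 3.63 pp.

3.63 percentage points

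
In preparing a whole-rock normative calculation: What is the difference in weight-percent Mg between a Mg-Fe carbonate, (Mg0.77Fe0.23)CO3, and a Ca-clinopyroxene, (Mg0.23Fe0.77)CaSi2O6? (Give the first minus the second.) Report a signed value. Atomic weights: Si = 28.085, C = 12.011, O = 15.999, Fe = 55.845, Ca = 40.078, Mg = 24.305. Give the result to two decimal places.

M((Mg0.77Fe0.23)CO3) = 91.567 g/mol, so wt% Mg = 18.715/91.567 × 100 = 20.44%.
M((Mg0.23Fe0.77)CaSi2O6) = 240.833 g/mol, so wt% Mg = 5.590/240.833 × 100 = 2.32%.
20.44 − 2.32 = 18.12 pp.

18.12 percentage points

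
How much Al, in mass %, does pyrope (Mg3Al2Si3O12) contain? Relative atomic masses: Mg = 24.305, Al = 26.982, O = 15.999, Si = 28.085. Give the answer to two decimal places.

Formula mass = 3×24.305 + 2×26.982 + 3×28.085 + 12×15.999 = 403.122 g/mol, of which 53.964 g is Al.
So Al makes up 53.964/403.122 = 0.1339 of the mass, i.e. 13.39%.

13.39 mass %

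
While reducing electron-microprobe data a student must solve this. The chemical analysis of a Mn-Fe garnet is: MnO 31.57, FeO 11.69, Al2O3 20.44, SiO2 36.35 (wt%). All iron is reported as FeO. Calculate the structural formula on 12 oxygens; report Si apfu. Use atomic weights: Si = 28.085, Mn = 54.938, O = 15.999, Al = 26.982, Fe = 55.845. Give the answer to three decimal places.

31.57 wt% MnO ÷ 70.937 g/mol = 0.44504 mol, giving 0.44504 Mn and 0.44504 O.
11.69 wt% FeO ÷ 71.844 g/mol = 0.16271 mol, giving 0.16271 Fe and 0.16271 O.
20.44 wt% Al2O3 ÷ 101.961 g/mol = 0.20047 mol, giving 0.40094 Al and 0.60141 O.
36.35 wt% SiO2 ÷ 60.083 g/mol = 0.60500 mol, giving 0.60500 Si and 1.21000 O.
Oxygen sums to 2.41916; scaling by 12/2.41916 = 4.96040 puts the formula on 12 O.
Si: 0.60500 × 4.96040 = 3.001 atoms per formula unit.

3.001 Si apfu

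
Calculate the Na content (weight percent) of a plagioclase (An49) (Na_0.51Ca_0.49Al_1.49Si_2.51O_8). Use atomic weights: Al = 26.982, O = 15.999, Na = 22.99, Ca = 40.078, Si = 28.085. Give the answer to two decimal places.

4.34 weight percent

Formula mass = 0.51×22.99 + 0.49×40.078 + 1.49×26.982 + 2.51×28.085 + 8×15.999 = 270.052 g/mol, of which 11.725 g is Na.
So Na makes up 11.725/270.052 = 0.0434 of the mass, i.e. 4.34%.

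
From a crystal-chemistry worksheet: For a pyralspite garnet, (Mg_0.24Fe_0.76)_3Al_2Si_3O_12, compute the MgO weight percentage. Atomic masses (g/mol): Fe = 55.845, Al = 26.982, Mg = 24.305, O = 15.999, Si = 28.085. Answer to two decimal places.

M((Mg_0.24Fe_0.76)_3Al_2Si_3O_12) = 475.033 g/mol; M(MgO) = 40.304 g/mol.
Moles MgO per formula unit = 0.72 Mg ÷ 1 = 0.7200.
MgO fraction = (0.7200 × 40.304) / 475.033 = 29.019/475.033 = 0.0611.

6.11 wt%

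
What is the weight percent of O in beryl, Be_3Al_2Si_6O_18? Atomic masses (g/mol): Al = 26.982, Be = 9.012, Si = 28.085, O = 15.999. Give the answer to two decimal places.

Formula mass = 3·9.012 + 2·26.982 + 6·28.085 + 18·15.999 = 537.492 g/mol, of which 287.982 g is O.
So O makes up 287.982/537.492 = 0.5358 of the mass, i.e. 53.58%.

53.58 wt%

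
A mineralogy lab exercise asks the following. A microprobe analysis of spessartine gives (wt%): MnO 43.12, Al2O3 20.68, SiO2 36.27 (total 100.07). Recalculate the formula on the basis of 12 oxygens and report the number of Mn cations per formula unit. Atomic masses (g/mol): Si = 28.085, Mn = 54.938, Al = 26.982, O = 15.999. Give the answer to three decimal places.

3.010 Mn apfu

43.12 wt% MnO ÷ 70.937 g/mol = 0.60786 mol, giving 0.60786 Mn and 0.60786 O.
20.68 wt% Al2O3 ÷ 101.961 g/mol = 0.20282 mol, giving 0.40564 Al and 0.60846 O.
36.27 wt% SiO2 ÷ 60.083 g/mol = 0.60366 mol, giving 0.60366 Si and 1.20732 O.
Oxygen sums to 2.42364; scaling by 12/2.42364 = 4.95123 puts the formula on 12 O.
Mn: 0.60786 × 4.95123 = 3.010 atoms per formula unit.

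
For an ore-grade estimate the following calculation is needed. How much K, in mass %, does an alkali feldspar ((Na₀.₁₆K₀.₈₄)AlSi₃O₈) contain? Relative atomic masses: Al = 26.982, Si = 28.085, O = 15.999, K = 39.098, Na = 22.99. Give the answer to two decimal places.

11.91 mass %

Molar mass of (Na₀.₁₆K₀.₈₄)AlSi₃O₈: 0.16*22.99 + 0.84*39.098 + 1*26.982 + 3*28.085 + 8*15.999 = 275.750 g/mol.
Mass of K per formula unit: 0.84 × 39.098 = 32.842 g.
Weight fraction K = 32.842 / 275.750 = 0.1191.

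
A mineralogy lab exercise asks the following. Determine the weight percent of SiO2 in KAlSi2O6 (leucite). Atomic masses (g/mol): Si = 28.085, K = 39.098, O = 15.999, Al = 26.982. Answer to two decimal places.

Molar mass of KAlSi2O6 = 1·39.098 + 1·26.982 + 2·28.085 + 6·15.999 = 218.244 g/mol.
Each formula unit contains 2 Si, equivalent to 2/1 = 2.0000 mol SiO2.
M(SiO2) = 1×28.085 + 2×15.999 = 60.083 g/mol.
Mass of SiO2 per formula unit = 2.0000 × 60.083 = 120.166 g.
SiO2 wt% = 120.166 / 218.244 × 100 = 55.06%.

55.06 wt%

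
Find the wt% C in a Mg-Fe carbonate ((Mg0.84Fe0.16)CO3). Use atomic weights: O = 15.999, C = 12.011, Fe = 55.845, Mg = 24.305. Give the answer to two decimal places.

Formula mass = 0.84×24.305 + 0.16×55.845 + 1×12.011 + 3×15.999 = 89.359 g/mol, of which 12.011 g is C.
So C makes up 12.011/89.359 = 0.1344 of the mass, i.e. 13.44%.

13.44 wt%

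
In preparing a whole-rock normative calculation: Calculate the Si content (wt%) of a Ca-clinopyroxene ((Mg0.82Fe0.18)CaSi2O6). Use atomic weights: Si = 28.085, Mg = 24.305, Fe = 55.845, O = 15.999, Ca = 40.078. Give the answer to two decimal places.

25.28 wt%

M((Mg0.82Fe0.18)CaSi2O6) = 222.224 g/mol.
Si contributes 2 × 28.085 = 56.170 g per mole.
56.170/222.224 = 0.2528 → 25.28%.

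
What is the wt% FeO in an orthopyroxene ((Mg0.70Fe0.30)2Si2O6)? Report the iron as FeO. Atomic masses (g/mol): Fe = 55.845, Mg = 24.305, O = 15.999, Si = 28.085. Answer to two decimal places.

M((Mg0.70Fe0.30)2Si2O6) = 219.698 g/mol; M(FeO) = 71.844 g/mol.
Moles FeO per formula unit = 0.60 Fe ÷ 1 = 0.6000.
FeO fraction = (0.6000 × 71.844) / 219.698 = 43.106/219.698 = 0.1962.

19.62 wt%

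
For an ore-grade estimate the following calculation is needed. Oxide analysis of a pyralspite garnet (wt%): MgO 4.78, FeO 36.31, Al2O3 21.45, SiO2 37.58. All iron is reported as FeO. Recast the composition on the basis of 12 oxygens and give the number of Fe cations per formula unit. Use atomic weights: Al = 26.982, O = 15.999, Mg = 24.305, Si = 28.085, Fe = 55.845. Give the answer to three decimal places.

2.420 Fe apfu

MgO: 4.78/40.304 = 0.11860 mol → 0.11860 mol Mg, 0.11860 mol O.
FeO: 36.31/71.844 = 0.50540 mol → 0.50540 mol Fe, 0.50540 mol O.
Al2O3: 21.45/101.961 = 0.21037 mol → 0.42074 mol Al, 0.63111 mol O.
SiO2: 37.58/60.083 = 0.62547 mol → 0.62547 mol Si, 1.25094 mol O.
Total oxygen = 2.50605 mol. Normalization factor = 12/2.50605 = 4.78841.
Fe per 12 O = 0.50540 × 4.78841 = 2.420.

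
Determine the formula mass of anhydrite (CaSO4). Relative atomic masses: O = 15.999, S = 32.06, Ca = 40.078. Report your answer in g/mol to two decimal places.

The formula mass is the sum 1(40.078) + 1(32.06) + 4(15.999).

136.13 g/mol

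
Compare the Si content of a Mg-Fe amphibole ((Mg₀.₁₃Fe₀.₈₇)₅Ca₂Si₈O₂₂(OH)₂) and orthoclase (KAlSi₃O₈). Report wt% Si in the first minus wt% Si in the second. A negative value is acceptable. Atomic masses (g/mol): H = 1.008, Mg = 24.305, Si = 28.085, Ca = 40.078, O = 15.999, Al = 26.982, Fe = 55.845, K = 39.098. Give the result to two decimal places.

-6.61 percentage points

M((Mg₀.₁₃Fe₀.₈₇)₅Ca₂Si₈O₂₂(OH)₂) = 949.552 g/mol, so wt% Si = 224.680/949.552 × 100 = 23.66%.
M(KAlSi₃O₈) = 278.327 g/mol, so wt% Si = 84.255/278.327 × 100 = 30.27%.
23.66 − 30.27 = -6.61 pp.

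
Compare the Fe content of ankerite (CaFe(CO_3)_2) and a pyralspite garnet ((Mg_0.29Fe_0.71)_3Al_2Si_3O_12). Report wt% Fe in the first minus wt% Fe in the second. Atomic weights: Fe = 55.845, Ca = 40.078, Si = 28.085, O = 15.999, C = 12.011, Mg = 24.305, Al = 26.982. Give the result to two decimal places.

0.57 percentage points

First mineral: 55.845 g Fe in 215.939 g formula = 25.86 wt% Fe.
Second mineral: 118.950 g Fe in 470.302 g formula = 25.29 wt% Fe.
25.86% − 25.29% gives a difference of 0.57 percentage points.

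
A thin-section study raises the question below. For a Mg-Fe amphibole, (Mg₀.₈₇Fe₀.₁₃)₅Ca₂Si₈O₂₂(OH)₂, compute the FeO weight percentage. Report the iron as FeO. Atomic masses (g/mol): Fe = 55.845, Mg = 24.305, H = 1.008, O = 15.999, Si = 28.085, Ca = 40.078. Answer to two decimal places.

Molar mass of (Mg₀.₈₇Fe₀.₁₃)₅Ca₂Si₈O₂₂(OH)₂ = 4.35*24.305 + 0.65*55.845 + 2*40.078 + 8*28.085 + 24*15.999 + 2*1.008 = 832.854 g/mol.
Each formula unit contains 0.65 Fe, equivalent to 0.65/1 = 0.6500 mol FeO.
M(FeO) = 1×55.845 + 1×15.999 = 71.844 g/mol.
Mass of FeO per formula unit = 0.6500 × 71.844 = 46.699 g.
FeO wt% = 46.699 / 832.854 × 100 = 5.61%.

5.61 wt%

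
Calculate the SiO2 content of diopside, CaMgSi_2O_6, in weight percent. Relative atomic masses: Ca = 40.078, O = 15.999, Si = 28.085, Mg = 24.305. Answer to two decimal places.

M(CaMgSi_2O_6) = 216.547 g/mol; M(SiO2) = 60.083 g/mol.
Moles SiO2 per formula unit = 2 Si ÷ 1 = 2.0000.
SiO2 fraction = (2.0000 × 60.083) / 216.547 = 120.166/216.547 = 0.5549.

55.49 wt%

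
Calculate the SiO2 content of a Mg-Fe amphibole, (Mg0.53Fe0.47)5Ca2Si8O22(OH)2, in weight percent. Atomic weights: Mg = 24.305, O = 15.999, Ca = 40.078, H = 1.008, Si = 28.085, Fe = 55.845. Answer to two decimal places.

M((Mg0.53Fe0.47)5Ca2Si8O22(OH)2) = 886.472 g/mol; M(SiO2) = 60.083 g/mol.
Moles SiO2 per formula unit = 8 Si ÷ 1 = 8.0000.
SiO2 fraction = (8.0000 × 60.083) / 886.472 = 480.664/886.472 = 0.5422.

54.22 wt%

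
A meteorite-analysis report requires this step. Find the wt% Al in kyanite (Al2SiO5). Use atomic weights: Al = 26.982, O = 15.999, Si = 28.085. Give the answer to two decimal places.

Molar mass of Al2SiO5: 2·26.982 + 1·28.085 + 5·15.999 = 162.044 g/mol.
Mass of Al per formula unit: 2 × 26.982 = 53.964 g.
Weight fraction Al = 53.964 / 162.044 = 0.3330.

33.30 weight percent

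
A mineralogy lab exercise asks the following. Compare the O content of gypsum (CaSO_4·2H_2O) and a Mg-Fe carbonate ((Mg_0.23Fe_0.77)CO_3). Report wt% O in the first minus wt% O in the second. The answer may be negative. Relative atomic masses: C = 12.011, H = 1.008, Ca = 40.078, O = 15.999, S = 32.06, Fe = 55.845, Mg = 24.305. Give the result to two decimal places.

11.56 percentage points

O in CaSO_4·2H_2O: molar mass 172.164 g/mol; 6×15.999 = 95.994 g → 55.76 wt%.
O in (Mg_0.23Fe_0.77)CO_3: molar mass 108.599 g/mol; 3×15.999 = 47.997 g → 44.20 wt%.
Difference = 55.76 − 44.20 = 11.56 percentage points.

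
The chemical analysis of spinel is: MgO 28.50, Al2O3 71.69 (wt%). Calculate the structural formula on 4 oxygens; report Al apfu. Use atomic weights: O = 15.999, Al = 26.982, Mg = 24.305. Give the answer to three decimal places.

MgO: 28.50/40.304 = 0.70713 mol → 0.70713 mol Mg, 0.70713 mol O.
Al2O3: 71.69/101.961 = 0.70311 mol → 1.40622 mol Al, 2.10933 mol O.
Total oxygen = 2.81646 mol. Normalization factor = 4/2.81646 = 1.42022.
Al per 4 O = 1.40622 × 1.42022 = 1.997.

1.997 Al apfu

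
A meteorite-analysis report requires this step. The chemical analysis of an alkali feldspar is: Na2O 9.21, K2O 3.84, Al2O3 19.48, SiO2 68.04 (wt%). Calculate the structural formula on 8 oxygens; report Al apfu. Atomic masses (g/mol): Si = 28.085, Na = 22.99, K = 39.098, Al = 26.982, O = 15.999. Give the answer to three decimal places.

Na2O: 9.21/61.979 = 0.14860 mol → 0.29720 mol Na, 0.14860 mol O.
K2O: 3.84/94.195 = 0.04077 mol → 0.08154 mol K, 0.04077 mol O.
Al2O3: 19.48/101.961 = 0.19105 mol → 0.38210 mol Al, 0.57315 mol O.
SiO2: 68.04/60.083 = 1.13243 mol → 1.13243 mol Si, 2.26486 mol O.
Total oxygen = 3.02738 mol. Normalization factor = 8/3.02738 = 2.64255.
Al per 8 O = 0.38210 × 2.64255 = 1.010.

1.010 Al apfu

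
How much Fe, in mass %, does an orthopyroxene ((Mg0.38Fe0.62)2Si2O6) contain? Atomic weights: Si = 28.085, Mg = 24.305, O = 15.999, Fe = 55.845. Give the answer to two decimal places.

28.87 mass %

Molar mass of (Mg0.38Fe0.62)2Si2O6: 0.76×24.305 + 1.24×55.845 + 2×28.085 + 6×15.999 = 239.884 g/mol.
Mass of Fe per formula unit: 1.24 × 55.845 = 69.248 g.
Weight fraction Fe = 69.248 / 239.884 = 0.2887.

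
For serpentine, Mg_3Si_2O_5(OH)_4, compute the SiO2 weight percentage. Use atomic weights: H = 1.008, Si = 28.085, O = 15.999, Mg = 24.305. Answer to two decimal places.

M(Mg_3Si_2O_5(OH)_4) = 277.108 g/mol; M(SiO2) = 60.083 g/mol.
Moles SiO2 per formula unit = 2 Si ÷ 1 = 2.0000.
SiO2 fraction = (2.0000 × 60.083) / 277.108 = 120.166/277.108 = 0.4336.

43.36 wt%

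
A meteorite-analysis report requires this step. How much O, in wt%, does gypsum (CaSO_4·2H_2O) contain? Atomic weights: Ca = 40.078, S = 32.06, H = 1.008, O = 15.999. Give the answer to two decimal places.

Formula mass = 1×40.078 + 1×32.06 + 6×15.999 + 4×1.008 = 172.164 g/mol, of which 95.994 g is O.
So O makes up 95.994/172.164 = 0.5576 of the mass, i.e. 55.76%.

55.76 wt%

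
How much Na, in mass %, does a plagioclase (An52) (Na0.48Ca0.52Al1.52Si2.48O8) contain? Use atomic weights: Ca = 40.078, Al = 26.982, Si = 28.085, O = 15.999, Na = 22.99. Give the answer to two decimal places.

4.08 mass %

Formula mass = 0.48*22.99 + 0.52*40.078 + 1.52*26.982 + 2.48*28.085 + 8*15.999 = 270.531 g/mol, of which 11.035 g is Na.
So Na makes up 11.035/270.531 = 0.0408 of the mass, i.e. 4.08%.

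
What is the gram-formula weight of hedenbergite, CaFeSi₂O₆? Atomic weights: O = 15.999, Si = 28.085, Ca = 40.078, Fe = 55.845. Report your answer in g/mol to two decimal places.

Ca: 1 × 40.078 = 40.0780
Fe: 1 × 55.845 = 55.8450
Si: 2 × 28.085 = 56.1700
O: 6 × 15.999 = 95.9940
Summing the contributions gives the formula mass.

248.09 g/mol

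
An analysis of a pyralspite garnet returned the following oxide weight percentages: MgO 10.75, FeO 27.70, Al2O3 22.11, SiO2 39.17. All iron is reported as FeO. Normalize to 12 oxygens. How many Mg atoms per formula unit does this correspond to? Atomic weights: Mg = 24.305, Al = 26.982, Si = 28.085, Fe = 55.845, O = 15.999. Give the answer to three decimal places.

MgO (M=40.304): mol = 0.26672; Mg = 0.26672, O = 0.26672.
FeO (M=71.844): mol = 0.38556; Fe = 0.38556, O = 0.38556.
Al2O3 (M=101.961): mol = 0.21685; Al = 0.43370, O = 0.65055.
SiO2 (M=60.083): mol = 0.65193; Si = 0.65193, O = 1.30386.
ΣO = 2.60669; factor = 12/ΣO = 4.60354.
Mg apfu = 0.26672 × 4.60354 = 1.228.

1.228 Mg apfu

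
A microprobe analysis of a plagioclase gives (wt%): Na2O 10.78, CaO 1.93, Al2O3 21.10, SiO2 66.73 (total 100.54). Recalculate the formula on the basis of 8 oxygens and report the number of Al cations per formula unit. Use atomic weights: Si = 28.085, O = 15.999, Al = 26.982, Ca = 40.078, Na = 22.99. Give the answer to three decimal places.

10.78 wt% Na2O ÷ 61.979 g/mol = 0.17393 mol, giving 0.34786 Na and 0.17393 O.
1.93 wt% CaO ÷ 56.077 g/mol = 0.03442 mol, giving 0.03442 Ca and 0.03442 O.
21.10 wt% Al2O3 ÷ 101.961 g/mol = 0.20694 mol, giving 0.41388 Al and 0.62082 O.
66.73 wt% SiO2 ÷ 60.083 g/mol = 1.11063 mol, giving 1.11063 Si and 2.22126 O.
Oxygen sums to 3.05043; scaling by 8/3.05043 = 2.62258 puts the formula on 8 O.
Al: 0.41388 × 2.62258 = 1.085 atoms per formula unit.

1.085 Al apfu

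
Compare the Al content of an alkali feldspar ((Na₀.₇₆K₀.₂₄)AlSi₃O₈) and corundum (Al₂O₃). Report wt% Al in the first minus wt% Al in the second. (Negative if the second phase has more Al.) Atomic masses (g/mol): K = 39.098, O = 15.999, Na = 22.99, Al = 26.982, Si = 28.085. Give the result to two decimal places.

-42.79 percentage points

M((Na₀.₇₆K₀.₂₄)AlSi₃O₈) = 266.085 g/mol, so wt% Al = 26.982/266.085 × 100 = 10.14%.
M(Al₂O₃) = 101.961 g/mol, so wt% Al = 53.964/101.961 × 100 = 52.93%.
10.14 − 52.93 = -42.79 pp.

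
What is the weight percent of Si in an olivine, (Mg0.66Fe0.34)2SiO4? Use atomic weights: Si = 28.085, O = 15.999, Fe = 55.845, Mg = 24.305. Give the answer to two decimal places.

Molar mass of (Mg0.66Fe0.34)2SiO4: 1.32*24.305 + 0.68*55.845 + 1*28.085 + 4*15.999 = 162.138 g/mol.
Mass of Si per formula unit: 1 × 28.085 = 28.085 g.
Weight fraction Si = 28.085 / 162.138 = 0.1732.

17.32 weight percent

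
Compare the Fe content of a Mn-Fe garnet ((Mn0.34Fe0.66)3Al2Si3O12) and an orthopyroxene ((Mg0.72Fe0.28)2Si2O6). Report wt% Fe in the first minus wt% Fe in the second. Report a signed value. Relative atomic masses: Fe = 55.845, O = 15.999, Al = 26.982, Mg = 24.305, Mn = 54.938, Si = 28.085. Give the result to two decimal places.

7.94 percentage points

M((Mn0.34Fe0.66)3Al2Si3O12) = 496.817 g/mol, so wt% Fe = 110.573/496.817 × 100 = 22.26%.
M((Mg0.72Fe0.28)2Si2O6) = 218.436 g/mol, so wt% Fe = 31.273/218.436 × 100 = 14.32%.
22.26 − 14.32 = 7.94 pp.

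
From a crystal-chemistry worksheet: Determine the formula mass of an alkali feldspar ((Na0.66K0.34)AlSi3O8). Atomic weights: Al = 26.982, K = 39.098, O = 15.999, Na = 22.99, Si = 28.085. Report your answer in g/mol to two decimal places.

267.70 g/mol

M = 0.66(22.99) + 0.34(39.098) + 1(26.982) + 3(28.085) + 8(15.999)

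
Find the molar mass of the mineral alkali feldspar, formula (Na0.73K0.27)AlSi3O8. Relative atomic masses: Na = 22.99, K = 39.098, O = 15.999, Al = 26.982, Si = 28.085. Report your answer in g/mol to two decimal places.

266.57 g/mol

Na: 0.73 × 22.99 = 16.7827
K: 0.27 × 39.098 = 10.5565
Al: 1 × 26.982 = 26.9820
Si: 3 × 28.085 = 84.2550
O: 8 × 15.999 = 127.9920
Summing the contributions gives the formula mass.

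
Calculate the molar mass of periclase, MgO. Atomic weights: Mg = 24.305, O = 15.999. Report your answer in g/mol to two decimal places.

Mg: 1 × 24.305 = 24.3050
O: 1 × 15.999 = 15.9990
Summing the contributions gives the formula mass.

40.30 g/mol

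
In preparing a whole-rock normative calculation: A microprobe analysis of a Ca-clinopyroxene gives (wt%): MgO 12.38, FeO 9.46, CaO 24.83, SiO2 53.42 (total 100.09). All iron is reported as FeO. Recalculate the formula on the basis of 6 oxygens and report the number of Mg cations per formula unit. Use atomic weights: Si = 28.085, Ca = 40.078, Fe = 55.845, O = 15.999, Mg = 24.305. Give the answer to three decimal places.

12.38 wt% MgO ÷ 40.304 g/mol = 0.30717 mol, giving 0.30717 Mg and 0.30717 O.
9.46 wt% FeO ÷ 71.844 g/mol = 0.13167 mol, giving 0.13167 Fe and 0.13167 O.
24.83 wt% CaO ÷ 56.077 g/mol = 0.44278 mol, giving 0.44278 Ca and 0.44278 O.
53.42 wt% SiO2 ÷ 60.083 g/mol = 0.88910 mol, giving 0.88910 Si and 1.77820 O.
Oxygen sums to 2.65982; scaling by 6/2.65982 = 2.25579 puts the formula on 6 O.
Mg: 0.30717 × 2.25579 = 0.693 atoms per formula unit.

0.693 Mg apfu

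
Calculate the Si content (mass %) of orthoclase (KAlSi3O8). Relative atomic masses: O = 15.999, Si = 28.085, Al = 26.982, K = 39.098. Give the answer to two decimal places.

Molar mass of KAlSi3O8: 1×39.098 + 1×26.982 + 3×28.085 + 8×15.999 = 278.327 g/mol.
Mass of Si per formula unit: 3 × 28.085 = 84.255 g.
Weight fraction Si = 84.255 / 278.327 = 0.3027.

30.27 mass %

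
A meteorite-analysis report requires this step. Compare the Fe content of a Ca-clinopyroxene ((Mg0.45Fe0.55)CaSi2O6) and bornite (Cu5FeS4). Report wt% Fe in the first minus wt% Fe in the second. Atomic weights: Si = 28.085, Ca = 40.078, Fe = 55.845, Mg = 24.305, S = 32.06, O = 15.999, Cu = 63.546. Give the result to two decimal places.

2.00 percentage points

Fe in (Mg0.45Fe0.55)CaSi2O6: molar mass 233.894 g/mol; 0.55×55.845 = 30.715 g → 13.13 wt%.
Fe in Cu5FeS4: molar mass 501.815 g/mol; 1×55.845 = 55.845 g → 11.13 wt%.
Difference = 13.13 − 11.13 = 2.00 percentage points.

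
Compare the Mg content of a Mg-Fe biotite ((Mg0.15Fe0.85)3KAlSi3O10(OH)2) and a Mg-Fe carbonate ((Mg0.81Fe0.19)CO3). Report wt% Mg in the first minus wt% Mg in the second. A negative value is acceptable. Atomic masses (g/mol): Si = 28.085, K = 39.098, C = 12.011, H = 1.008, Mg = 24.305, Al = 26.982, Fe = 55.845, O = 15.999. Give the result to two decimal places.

Mg in (Mg0.15Fe0.85)3KAlSi3O10(OH)2: molar mass 497.681 g/mol; 0.45×24.305 = 10.937 g → 2.20 wt%.
Mg in (Mg0.81Fe0.19)CO3: molar mass 90.306 g/mol; 0.81×24.305 = 19.687 g → 21.80 wt%.
Difference = 2.20 − 21.80 = -19.60 percentage points.

-19.60 percentage points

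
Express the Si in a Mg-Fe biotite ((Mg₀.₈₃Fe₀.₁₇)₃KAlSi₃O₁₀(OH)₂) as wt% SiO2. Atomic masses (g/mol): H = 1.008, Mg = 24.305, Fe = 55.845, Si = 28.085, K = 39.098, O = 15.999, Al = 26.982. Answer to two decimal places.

41.60 wt%

Formula mass = 433.339 g/mol.
3 Si → 3.0000 mol SiO2 per formula unit; M(SiO2) = 60.083, so SiO2 mass = 180.249 g.
180.249/433.339 × 100 = 41.60 wt%.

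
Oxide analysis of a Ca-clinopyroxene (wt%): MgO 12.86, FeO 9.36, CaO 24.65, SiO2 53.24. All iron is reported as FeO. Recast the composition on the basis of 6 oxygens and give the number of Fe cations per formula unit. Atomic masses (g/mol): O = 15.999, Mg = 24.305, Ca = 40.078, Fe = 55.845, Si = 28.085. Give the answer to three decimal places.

MgO (M=40.304): mol = 0.31908; Mg = 0.31908, O = 0.31908.
FeO (M=71.844): mol = 0.13028; Fe = 0.13028, O = 0.13028.
CaO (M=56.077): mol = 0.43957; Ca = 0.43957, O = 0.43957.
SiO2 (M=60.083): mol = 0.88611; Si = 0.88611, O = 1.77222.
ΣO = 2.66115; factor = 6/ΣO = 2.25466.
Fe apfu = 0.13028 × 2.25466 = 0.294.

0.294 Fe apfu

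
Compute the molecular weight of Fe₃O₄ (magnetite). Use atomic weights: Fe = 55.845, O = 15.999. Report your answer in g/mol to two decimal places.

231.53 g/mol

M = 3×55.845 + 4×15.999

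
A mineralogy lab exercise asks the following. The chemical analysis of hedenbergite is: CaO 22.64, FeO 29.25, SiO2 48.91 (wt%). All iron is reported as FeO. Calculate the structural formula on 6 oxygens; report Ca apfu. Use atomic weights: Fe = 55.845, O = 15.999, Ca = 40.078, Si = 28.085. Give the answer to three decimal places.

0.993 Ca apfu

CaO: 22.64/56.077 = 0.40373 mol → 0.40373 mol Ca, 0.40373 mol O.
FeO: 29.25/71.844 = 0.40713 mol → 0.40713 mol Fe, 0.40713 mol O.
SiO2: 48.91/60.083 = 0.81404 mol → 0.81404 mol Si, 1.62808 mol O.
Total oxygen = 2.43894 mol. Normalization factor = 6/2.43894 = 2.46009.
Ca per 6 O = 0.40373 × 2.46009 = 0.993.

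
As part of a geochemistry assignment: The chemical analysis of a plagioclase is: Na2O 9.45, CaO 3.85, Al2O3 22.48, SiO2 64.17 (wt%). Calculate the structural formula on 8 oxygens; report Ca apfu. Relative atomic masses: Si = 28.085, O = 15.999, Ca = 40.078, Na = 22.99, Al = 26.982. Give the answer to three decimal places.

Na2O: 9.45/61.979 = 0.15247 mol → 0.30494 mol Na, 0.15247 mol O.
CaO: 3.85/56.077 = 0.06866 mol → 0.06866 mol Ca, 0.06866 mol O.
Al2O3: 22.48/101.961 = 0.22048 mol → 0.44096 mol Al, 0.66144 mol O.
SiO2: 64.17/60.083 = 1.06802 mol → 1.06802 mol Si, 2.13604 mol O.
Total oxygen = 3.01861 mol. Normalization factor = 8/3.01861 = 2.65023.
Ca per 8 O = 0.06866 × 2.65023 = 0.182.

0.182 Ca apfu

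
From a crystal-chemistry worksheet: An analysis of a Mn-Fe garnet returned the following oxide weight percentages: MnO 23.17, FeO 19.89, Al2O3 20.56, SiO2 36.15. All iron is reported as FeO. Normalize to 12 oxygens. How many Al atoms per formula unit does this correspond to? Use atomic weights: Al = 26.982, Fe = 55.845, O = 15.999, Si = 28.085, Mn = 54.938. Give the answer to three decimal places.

2.007 Al apfu

MnO (M=70.937): mol = 0.32663; Mn = 0.32663, O = 0.32663.
FeO (M=71.844): mol = 0.27685; Fe = 0.27685, O = 0.27685.
Al2O3 (M=101.961): mol = 0.20165; Al = 0.40330, O = 0.60495.
SiO2 (M=60.083): mol = 0.60167; Si = 0.60167, O = 1.20334.
ΣO = 2.41177; factor = 12/ΣO = 4.97560.
Al apfu = 0.40330 × 4.97560 = 2.007.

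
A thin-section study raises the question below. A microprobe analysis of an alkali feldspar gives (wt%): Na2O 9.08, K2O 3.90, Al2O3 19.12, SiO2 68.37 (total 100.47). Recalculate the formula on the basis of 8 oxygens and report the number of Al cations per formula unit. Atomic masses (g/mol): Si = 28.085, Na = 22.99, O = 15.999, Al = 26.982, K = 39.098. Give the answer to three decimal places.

0.991 Al apfu

Na2O (M=61.979): mol = 0.14650; Na = 0.29300, O = 0.14650.
K2O (M=94.195): mol = 0.04140; K = 0.08280, O = 0.04140.
Al2O3 (M=101.961): mol = 0.18752; Al = 0.37504, O = 0.56256.
SiO2 (M=60.083): mol = 1.13793; Si = 1.13793, O = 2.27586.
ΣO = 3.02632; factor = 8/ΣO = 2.64347.
Al apfu = 0.37504 × 2.64347 = 0.991.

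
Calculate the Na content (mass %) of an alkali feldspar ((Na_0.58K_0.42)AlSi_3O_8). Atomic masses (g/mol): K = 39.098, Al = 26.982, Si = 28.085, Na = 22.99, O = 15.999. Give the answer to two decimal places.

Formula mass = 0.58*22.99 + 0.42*39.098 + 1*26.982 + 3*28.085 + 8*15.999 = 268.984 g/mol, of which 13.334 g is Na.
So Na makes up 13.334/268.984 = 0.0496 of the mass, i.e. 4.96%.

4.96 mass %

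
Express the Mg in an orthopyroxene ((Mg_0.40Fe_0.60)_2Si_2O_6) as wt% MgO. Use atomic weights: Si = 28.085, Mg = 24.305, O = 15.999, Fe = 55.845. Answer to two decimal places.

13.51 wt%

M((Mg_0.40Fe_0.60)_2Si_2O_6) = 238.622 g/mol; M(MgO) = 40.304 g/mol.
Moles MgO per formula unit = 0.80 Mg ÷ 1 = 0.8000.
MgO fraction = (0.8000 × 40.304) / 238.622 = 32.243/238.622 = 0.1351.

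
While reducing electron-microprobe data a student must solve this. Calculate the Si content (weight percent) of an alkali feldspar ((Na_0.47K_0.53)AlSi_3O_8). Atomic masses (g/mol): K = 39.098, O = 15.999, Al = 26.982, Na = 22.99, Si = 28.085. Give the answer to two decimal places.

Formula mass = 0.47×22.99 + 0.53×39.098 + 1×26.982 + 3×28.085 + 8×15.999 = 270.756 g/mol, of which 84.255 g is Si.
So Si makes up 84.255/270.756 = 0.3112 of the mass, i.e. 31.12%.

31.12 weight percent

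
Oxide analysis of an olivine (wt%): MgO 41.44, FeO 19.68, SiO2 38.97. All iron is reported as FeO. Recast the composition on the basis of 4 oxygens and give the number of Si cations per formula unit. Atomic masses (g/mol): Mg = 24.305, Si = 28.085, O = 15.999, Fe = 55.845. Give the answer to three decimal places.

MgO: 41.44/40.304 = 1.02819 mol → 1.02819 mol Mg, 1.02819 mol O.
FeO: 19.68/71.844 = 0.27393 mol → 0.27393 mol Fe, 0.27393 mol O.
SiO2: 38.97/60.083 = 0.64860 mol → 0.64860 mol Si, 1.29720 mol O.
Total oxygen = 2.59932 mol. Normalization factor = 4/2.59932 = 1.53886.
Si per 4 O = 0.64860 × 1.53886 = 0.998.

0.998 Si apfu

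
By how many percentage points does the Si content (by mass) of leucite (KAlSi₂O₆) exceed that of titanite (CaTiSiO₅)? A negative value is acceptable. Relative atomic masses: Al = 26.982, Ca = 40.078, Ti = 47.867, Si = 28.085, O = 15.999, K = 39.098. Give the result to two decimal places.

11.41 percentage points

M(KAlSi₂O₆) = 218.244 g/mol, so wt% Si = 56.170/218.244 × 100 = 25.74%.
M(CaTiSiO₅) = 196.025 g/mol, so wt% Si = 28.085/196.025 × 100 = 14.33%.
25.74 − 14.33 = 11.41 pp.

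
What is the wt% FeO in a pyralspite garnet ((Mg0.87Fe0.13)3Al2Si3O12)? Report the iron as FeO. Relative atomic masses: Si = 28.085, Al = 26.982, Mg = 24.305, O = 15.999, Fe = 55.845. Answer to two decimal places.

M((Mg0.87Fe0.13)3Al2Si3O12) = 415.423 g/mol; M(FeO) = 71.844 g/mol.
Moles FeO per formula unit = 0.39 Fe ÷ 1 = 0.3900.
FeO fraction = (0.3900 × 71.844) / 415.423 = 28.019/415.423 = 0.0674.

6.74 wt%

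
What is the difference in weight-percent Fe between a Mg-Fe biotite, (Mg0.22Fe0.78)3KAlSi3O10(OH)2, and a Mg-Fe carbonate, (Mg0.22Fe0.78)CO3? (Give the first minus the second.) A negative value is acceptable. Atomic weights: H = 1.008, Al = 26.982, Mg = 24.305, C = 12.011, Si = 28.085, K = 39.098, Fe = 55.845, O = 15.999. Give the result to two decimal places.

Fe in (Mg0.22Fe0.78)3KAlSi3O10(OH)2: molar mass 491.058 g/mol; 2.34×55.845 = 130.677 g → 26.61 wt%.
Fe in (Mg0.22Fe0.78)CO3: molar mass 108.914 g/mol; 0.78×55.845 = 43.559 g → 39.99 wt%.
Difference = 26.61 − 39.99 = -13.38 percentage points.

-13.38 percentage points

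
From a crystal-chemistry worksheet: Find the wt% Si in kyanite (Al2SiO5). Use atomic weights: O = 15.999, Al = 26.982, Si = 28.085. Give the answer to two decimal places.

Formula mass = 2×26.982 + 1×28.085 + 5×15.999 = 162.044 g/mol, of which 28.085 g is Si.
So Si makes up 28.085/162.044 = 0.1733 of the mass, i.e. 17.33%.

17.33 weight percent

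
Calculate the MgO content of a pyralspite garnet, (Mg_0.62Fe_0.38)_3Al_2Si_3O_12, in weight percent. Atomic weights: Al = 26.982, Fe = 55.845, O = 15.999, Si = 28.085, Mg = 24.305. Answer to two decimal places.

17.07 wt%

Formula mass = 439.078 g/mol.
1.86 Mg → 1.8600 mol MgO per formula unit; M(MgO) = 40.304, so MgO mass = 74.965 g.
74.965/439.078 × 100 = 17.07 wt%.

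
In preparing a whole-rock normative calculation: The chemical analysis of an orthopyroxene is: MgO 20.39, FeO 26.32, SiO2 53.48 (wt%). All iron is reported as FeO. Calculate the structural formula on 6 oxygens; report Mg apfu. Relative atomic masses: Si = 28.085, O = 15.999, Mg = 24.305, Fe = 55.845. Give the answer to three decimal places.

1.144 Mg apfu

MgO (M=40.304): mol = 0.50591; Mg = 0.50591, O = 0.50591.
FeO (M=71.844): mol = 0.36635; Fe = 0.36635, O = 0.36635.
SiO2 (M=60.083): mol = 0.89010; Si = 0.89010, O = 1.78020.
ΣO = 2.65246; factor = 6/ΣO = 2.26205.
Mg apfu = 0.50591 × 2.26205 = 1.144.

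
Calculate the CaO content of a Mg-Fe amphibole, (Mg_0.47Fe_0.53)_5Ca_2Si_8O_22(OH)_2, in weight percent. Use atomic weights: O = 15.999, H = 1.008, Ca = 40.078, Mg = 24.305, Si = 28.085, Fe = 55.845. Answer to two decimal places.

Formula mass = 895.934 g/mol.
2 Ca → 2.0000 mol CaO per formula unit; M(CaO) = 56.077, so CaO mass = 112.154 g.
112.154/895.934 × 100 = 12.52 wt%.

12.52 wt%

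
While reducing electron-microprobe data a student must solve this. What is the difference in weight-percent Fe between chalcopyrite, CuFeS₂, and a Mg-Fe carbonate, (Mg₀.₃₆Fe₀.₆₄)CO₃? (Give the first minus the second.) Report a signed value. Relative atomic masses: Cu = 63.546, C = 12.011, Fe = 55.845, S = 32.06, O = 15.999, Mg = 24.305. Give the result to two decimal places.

M(CuFeS₂) = 183.511 g/mol, so wt% Fe = 55.845/183.511 × 100 = 30.43%.
M((Mg₀.₃₆Fe₀.₆₄)CO₃) = 104.499 g/mol, so wt% Fe = 35.741/104.499 × 100 = 34.20%.
30.43 − 34.20 = -3.77 pp.

-3.77 percentage points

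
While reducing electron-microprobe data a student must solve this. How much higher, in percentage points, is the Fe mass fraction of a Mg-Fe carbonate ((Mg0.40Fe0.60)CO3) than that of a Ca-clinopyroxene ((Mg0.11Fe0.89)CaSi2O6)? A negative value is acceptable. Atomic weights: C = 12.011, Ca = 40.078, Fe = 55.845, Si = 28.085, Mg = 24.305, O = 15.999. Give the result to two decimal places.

Fe in (Mg0.40Fe0.60)CO3: molar mass 103.237 g/mol; 0.60×55.845 = 33.507 g → 32.46 wt%.
Fe in (Mg0.11Fe0.89)CaSi2O6: molar mass 244.618 g/mol; 0.89×55.845 = 49.702 g → 20.32 wt%.
Difference = 32.46 − 20.32 = 12.14 percentage points.

12.14 percentage points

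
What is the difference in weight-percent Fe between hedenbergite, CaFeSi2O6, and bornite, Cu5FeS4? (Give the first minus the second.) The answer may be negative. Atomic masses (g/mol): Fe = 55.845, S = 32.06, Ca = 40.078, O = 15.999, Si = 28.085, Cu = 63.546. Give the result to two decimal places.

11.38 percentage points

M(CaFeSi2O6) = 248.087 g/mol, so wt% Fe = 55.845/248.087 × 100 = 22.51%.
M(Cu5FeS4) = 501.815 g/mol, so wt% Fe = 55.845/501.815 × 100 = 11.13%.
22.51 − 11.13 = 11.38 pp.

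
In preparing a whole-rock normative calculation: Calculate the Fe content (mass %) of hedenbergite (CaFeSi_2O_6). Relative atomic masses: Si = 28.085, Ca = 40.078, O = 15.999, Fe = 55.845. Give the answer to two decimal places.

22.51 mass %

Formula mass = 1×40.078 + 1×55.845 + 2×28.085 + 6×15.999 = 248.087 g/mol, of which 55.845 g is Fe.
So Fe makes up 55.845/248.087 = 0.2251 of the mass, i.e. 22.51%.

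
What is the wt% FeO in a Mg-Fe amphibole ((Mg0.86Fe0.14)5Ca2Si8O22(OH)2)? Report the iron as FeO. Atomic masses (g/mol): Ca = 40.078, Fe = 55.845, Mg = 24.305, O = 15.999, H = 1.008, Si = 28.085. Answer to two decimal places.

Molar mass of (Mg0.86Fe0.14)5Ca2Si8O22(OH)2 = 4.30×24.305 + 0.70×55.845 + 2×40.078 + 8×28.085 + 24×15.999 + 2×1.008 = 834.431 g/mol.
Each formula unit contains 0.70 Fe, equivalent to 0.70/1 = 0.7000 mol FeO.
M(FeO) = 1×55.845 + 1×15.999 = 71.844 g/mol.
Mass of FeO per formula unit = 0.7000 × 71.844 = 50.291 g.
FeO wt% = 50.291 / 834.431 × 100 = 6.03%.

6.03 wt%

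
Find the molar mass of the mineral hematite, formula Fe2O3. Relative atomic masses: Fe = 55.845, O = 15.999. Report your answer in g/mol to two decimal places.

159.69 g/mol

The formula mass is the sum 2·55.845 + 3·15.999.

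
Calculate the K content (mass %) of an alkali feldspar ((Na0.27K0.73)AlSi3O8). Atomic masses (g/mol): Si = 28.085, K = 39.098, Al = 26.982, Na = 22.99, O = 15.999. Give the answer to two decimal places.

10.42 mass %

Molar mass of (Na0.27K0.73)AlSi3O8: 0.27*22.99 + 0.73*39.098 + 1*26.982 + 3*28.085 + 8*15.999 = 273.978 g/mol.
Mass of K per formula unit: 0.73 × 39.098 = 28.542 g.
Weight fraction K = 28.542 / 273.978 = 0.1042.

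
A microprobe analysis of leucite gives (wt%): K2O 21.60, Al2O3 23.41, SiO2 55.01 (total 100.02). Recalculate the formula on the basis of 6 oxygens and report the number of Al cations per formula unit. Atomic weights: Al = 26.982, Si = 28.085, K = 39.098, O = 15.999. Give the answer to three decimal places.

K2O: 21.60/94.195 = 0.22931 mol → 0.45862 mol K, 0.22931 mol O.
Al2O3: 23.41/101.961 = 0.22960 mol → 0.45920 mol Al, 0.68880 mol O.
SiO2: 55.01/60.083 = 0.91557 mol → 0.91557 mol Si, 1.83114 mol O.
Total oxygen = 2.74925 mol. Normalization factor = 6/2.74925 = 2.18241.
Al per 6 O = 0.45920 × 2.18241 = 1.002.

1.002 Al apfu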